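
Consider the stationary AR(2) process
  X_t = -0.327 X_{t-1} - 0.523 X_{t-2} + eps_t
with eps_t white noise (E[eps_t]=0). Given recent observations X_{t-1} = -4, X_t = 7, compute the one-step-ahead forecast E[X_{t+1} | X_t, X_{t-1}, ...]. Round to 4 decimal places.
E[X_{t+1} \mid \mathcal F_t] = -0.1970

For an AR(p) model X_t = c + sum_i phi_i X_{t-i} + eps_t, the
one-step-ahead conditional mean is
  E[X_{t+1} | X_t, ...] = c + sum_i phi_i X_{t+1-i}.
Substitute known values:
  E[X_{t+1} | ...] = (-0.327) * (7) + (-0.523) * (-4)
                   = -0.1970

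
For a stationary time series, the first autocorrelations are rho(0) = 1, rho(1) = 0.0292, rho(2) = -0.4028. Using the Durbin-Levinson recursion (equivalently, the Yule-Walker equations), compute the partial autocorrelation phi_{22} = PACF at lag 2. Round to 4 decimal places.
\phi_{22} = -0.4040

The PACF at lag k is phi_{kk}, the last component of the solution
to the Yule-Walker system G_k phi = r_k where
  (G_k)_{ij} = rho(|i - j|), (r_k)_i = rho(i), i,j = 1..k.
Equivalently, Durbin-Levinson gives phi_{kk} iteratively:
  phi_{11} = rho(1)
  phi_{kk} = [rho(k) - sum_{j=1..k-1} phi_{k-1,j} rho(k-j)]
            / [1 - sum_{j=1..k-1} phi_{k-1,j} rho(j)],
  phi_{k,j} = phi_{k-1,j} - phi_{kk} phi_{k-1,k-j},  j = 1..k-1.
Step k = 1:
  phi_11 = rho(1) = 0.0292.
Step k = 2:
  phi_22 = [rho(2) - phi_11 rho(1)] / [1 - phi_11 rho(1)] = [-0.4028 - (0.0292)(0.0292)] / [1 - (0.0292)(0.0292)]
         = -0.40365264 / 0.99914736 = -0.404.
Therefore phi_{22} = -0.4040.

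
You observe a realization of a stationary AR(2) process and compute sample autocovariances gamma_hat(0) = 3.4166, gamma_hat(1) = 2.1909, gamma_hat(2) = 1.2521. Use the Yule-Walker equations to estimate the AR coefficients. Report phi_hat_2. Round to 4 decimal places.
\hat\phi_{2} = -0.0760

The Yule-Walker equations for an AR(p) process read, in matrix form,
  Gamma_p phi = r_p,   with   (Gamma_p)_{ij} = gamma(|i - j|),
                       (r_p)_i = gamma(i),   i,j = 1..p.
Substitute the sample gammas (Toeplitz matrix and right-hand side of size 2):
  Gamma_p = [[3.4166, 2.1909], [2.1909, 3.4166]]
  r_p     = [2.1909, 1.2521]
Written out:
  3.4166 phi_1 + 2.1909 phi_2 = 2.1909
  2.1909 phi_1 + 3.4166 phi_2 = 1.2521
Solve by Cramer's rule:
  det = gamma(0)^2 - gamma(1)^2 = (3.4166)^2 - (2.1909)^2 = 11.67315556 - 4.80004281 = 6.87311275
  phi_hat_1 = [gamma(1) gamma(0) - gamma(1) gamma(2)] / det = [(2.1909)(3.4166) - (2.1909)(1.2521)] / 6.87311275 = 4.74220305 / 6.87311275 = 0.69
  phi_hat_2 = [gamma(0) gamma(2) - gamma(1)^2] / det = [(3.4166)(1.2521) - (2.1909)^2] / 6.87311275 = -0.52211795 / 6.87311275 = -0.076
So phi_hat = [0.6900, -0.0760].
Therefore phi_hat_2 = -0.0760.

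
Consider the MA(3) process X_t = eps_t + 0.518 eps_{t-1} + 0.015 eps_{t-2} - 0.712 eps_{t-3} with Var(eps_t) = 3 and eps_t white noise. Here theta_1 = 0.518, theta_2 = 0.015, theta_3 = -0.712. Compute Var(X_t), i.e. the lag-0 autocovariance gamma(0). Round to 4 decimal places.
\gamma(0) = 5.3265

For an MA(q) process X_t = eps_t + sum_i theta_i eps_{t-i} with
Var(eps_t) = sigma^2, the variance is
  gamma(0) = sigma^2 * (1 + sum_i theta_i^2).
  sum_i theta_i^2 = (0.518)^2 + (0.015)^2 + (-0.712)^2 = 0.268324 + 0.000225 + 0.506944 = 0.775493.
  gamma(0) = 3 * (1 + 0.775493) = 3 * 1.775493 = 5.326479, which rounds to 5.3265.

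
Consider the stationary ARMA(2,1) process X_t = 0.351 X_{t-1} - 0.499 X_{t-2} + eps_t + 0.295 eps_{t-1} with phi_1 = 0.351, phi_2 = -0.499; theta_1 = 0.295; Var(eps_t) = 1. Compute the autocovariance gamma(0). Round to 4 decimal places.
\gamma(0) = 1.7260

Multiply the model equation by X_{t-k} and take expectations. With theta_0 = psi_0 = 1 and psi_j the MA(infinity) weights, this gives
  gamma(k) - sum_i phi_i gamma(k-i) = c_k,
  c_k = sigma^2 * sum_{j=k..q} theta_j psi_{j-k}   (c_k = 0 for k > q),
using gamma(-m) = gamma(m).
psi-weights needed (psi_j = theta_j + sum_i phi_i psi_{j-i}):
  psi_1 = theta_1 + phi_1 = 0.295 + (0.351) = 0.646
Right-hand sides:
  c_0 = sigma^2 (1 + theta_1 psi_1) = 1 * (1 + (0.295)(0.646)) = 1 * 1.19057 = 1.19057
  c_1 = sigma^2 theta_1 = 1 * (0.295) = 0.295
  c_2 = 0
Equations for k = 0, 1, 2 (AR order 2, c_2 = 0):
  (E0) gamma(0) = phi_1 gamma(1) + phi_2 gamma(2) + c_0
  (E1) gamma(1) = phi_1 gamma(0) + phi_2 gamma(1) + c_1
  (E2) gamma(2) = phi_1 gamma(1) + phi_2 gamma(0)
From (E1): gamma(1) = A gamma(0) + B with
  A = phi_1 / (1 - phi_2) = 0.351 / 1.499 = 0.234156,   B = c_1 / (1 - phi_2) = 0.295 / 1.499 = 0.196798.
Insert (E2) into (E0): gamma(0) (1 - phi_2^2) = phi_1 (1 + phi_2) gamma(1) + c_0.
  phi_1 (1 + phi_2) = (0.351)(0.501) = 0.175851,   1 - phi_2^2 = 0.750999.
Replace gamma(1) by A gamma(0) + B and collect gamma(0):
  gamma(0) [0.750999 - (0.175851)(0.234156)] = (0.175851)(0.196798) + 1.19057
  gamma(0) * 0.709822 = 1.225177
  gamma(0) = 1.225177 / 0.709822 = 1.726033.
Therefore gamma(0) = 1.7260 (to 4 decimal places).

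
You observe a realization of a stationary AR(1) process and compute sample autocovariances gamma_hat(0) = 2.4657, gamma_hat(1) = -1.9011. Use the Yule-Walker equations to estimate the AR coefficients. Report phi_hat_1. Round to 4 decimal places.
\hat\phi_{1} = -0.7710

The Yule-Walker equations for an AR(p) process read, in matrix form,
  Gamma_p phi = r_p,   with   (Gamma_p)_{ij} = gamma(|i - j|),
                       (r_p)_i = gamma(i),   i,j = 1..p.
Substitute the sample gammas (Toeplitz matrix and right-hand side of size 1):
  Gamma_p = [[2.4657]]
  r_p     = [-1.9011]
With p = 1 this is the single equation gamma(0) phi_1 = gamma(1):
  phi_hat_1 = gamma(1) / gamma(0) = -1.9011 / 2.4657 = -0.7710.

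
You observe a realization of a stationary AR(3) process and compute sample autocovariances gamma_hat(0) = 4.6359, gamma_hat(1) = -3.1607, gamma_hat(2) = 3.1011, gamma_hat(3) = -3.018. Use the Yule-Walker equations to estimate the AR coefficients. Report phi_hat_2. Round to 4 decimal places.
\hat\phi_{2} = 0.2810

The Yule-Walker equations for an AR(p) process read, in matrix form,
  Gamma_p phi = r_p,   with   (Gamma_p)_{ij} = gamma(|i - j|),
                       (r_p)_i = gamma(i),   i,j = 1..p.
Substitute the sample gammas (Toeplitz matrix and right-hand side of size 3):
  Gamma_p = [[4.6359, -3.1607, 3.1011], [-3.1607, 4.6359, -3.1607], [3.1011, -3.1607, 4.6359]]
  r_p     = [-3.1607, 3.1011, -3.018]
Written out (R1..R3):
  (R1) 4.6359 phi_1 - 3.1607 phi_2 + 3.1011 phi_3 = -3.1607
  (R2) -3.1607 phi_1 + 4.6359 phi_2 - 3.1607 phi_3 = 3.1011
  (R3) 3.1011 phi_1 - 3.1607 phi_2 + 4.6359 phi_3 = -3.018
Gaussian elimination:
  R2 <- R2 - (-3.1607/4.6359) R1 = R2 - (-0.681788) R1:  2.480973 phi_2 - 1.046408 phi_3 = 0.946173
  R3 <- R3 - (3.1011/4.6359) R1 = R3 - (0.668932) R1:  -1.046408 phi_2 + 2.561476 phi_3 = -0.903708
  R3 <- R3 - (-1.046408/2.480973) R2 = R3 - (-0.421773) R2:  2.120129 phi_3 = -0.504637
Back-substitution:
  phi_hat_3 = -0.504637 / 2.120129 = -0.238022
  phi_hat_2 = (0.946173 - (-1.046408)(-0.238022)) / 2.480973 = 0.280981
  phi_hat_1 = (-3.1607 - (-3.1607)(0.280981) - (3.1011)(-0.238022)) / 4.6359 = -0.330998
So phi_hat = [-0.3310, 0.2810, -0.2380].
Therefore phi_hat_2 = 0.2810.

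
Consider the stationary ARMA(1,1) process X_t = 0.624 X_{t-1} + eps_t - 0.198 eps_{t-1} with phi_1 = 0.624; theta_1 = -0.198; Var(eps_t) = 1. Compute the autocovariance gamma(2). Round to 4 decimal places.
\gamma(2) = 0.3815

Multiply the model equation by X_{t-k} and take expectations. With theta_0 = psi_0 = 1 and psi_j the MA(infinity) weights, this gives
  gamma(k) - sum_i phi_i gamma(k-i) = c_k,
  c_k = sigma^2 * sum_{j=k..q} theta_j psi_{j-k}   (c_k = 0 for k > q),
using gamma(-m) = gamma(m).
psi-weights needed (psi_j = theta_j + sum_i phi_i psi_{j-i}):
  psi_1 = theta_1 + phi_1 = -0.198 + (0.624) = 0.426
Right-hand sides:
  c_0 = sigma^2 (1 + theta_1 psi_1) = 1 * (1 + (-0.198)(0.426)) = 1 * 0.915652 = 0.915652
  c_1 = sigma^2 theta_1 = 1 * (-0.198) = -0.198
  c_2 = 0
Equations for k = 0 and k = 1 (AR order 1):
  gamma(0) = phi_1 gamma(1) + c_0
  gamma(1) = phi_1 gamma(0) + c_1
Substituting the second into the first: gamma(0) (1 - phi_1^2) = c_0 + phi_1 c_1, so
  gamma(0) = (c_0 + phi_1 c_1) / (1 - phi_1^2) = (0.915652 + (0.624)(-0.198)) / (1 - (0.624)^2) = 0.7921 / 0.610624 = 1.297198.
  gamma(1) = phi_1 gamma(0) + c_1 = (0.624)(1.297198) + (-0.198) = 0.611451.
For k = 2 (> q): gamma(2) = phi_1 gamma(1) = (0.624)(0.611451) = 0.381546.
Therefore gamma(2) = 0.3815 (to 4 decimal places).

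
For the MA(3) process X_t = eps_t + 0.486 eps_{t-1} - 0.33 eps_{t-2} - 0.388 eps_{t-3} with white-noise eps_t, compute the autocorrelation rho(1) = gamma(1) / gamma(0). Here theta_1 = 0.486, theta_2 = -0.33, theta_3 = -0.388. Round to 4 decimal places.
\rho(1) = 0.3033

For an MA(q) process with theta_0 = 1, the autocovariance is
  gamma(k) = sigma^2 * sum_{i=0..q-k} theta_i * theta_{i+k},
and rho(k) = gamma(k) / gamma(0). Sigma^2 cancels.
  numerator   = (1)*(0.486) + (0.486)*(-0.33) + (-0.33)*(-0.388) = 0.45366.
  denominator = (1)^2 + (0.486)^2 + (-0.33)^2 + (-0.388)^2 = 1.49564.
  rho(1) = 0.45366 / 1.49564 = 0.3033.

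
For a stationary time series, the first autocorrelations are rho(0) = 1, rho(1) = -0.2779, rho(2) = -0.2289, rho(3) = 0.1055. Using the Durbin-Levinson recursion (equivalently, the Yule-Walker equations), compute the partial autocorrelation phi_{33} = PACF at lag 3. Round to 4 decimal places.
\phi_{33} = -0.0870

The PACF at lag k is phi_{kk}, the last component of the solution
to the Yule-Walker system G_k phi = r_k where
  (G_k)_{ij} = rho(|i - j|), (r_k)_i = rho(i), i,j = 1..k.
Equivalently, Durbin-Levinson gives phi_{kk} iteratively:
  phi_{11} = rho(1)
  phi_{kk} = [rho(k) - sum_{j=1..k-1} phi_{k-1,j} rho(k-j)]
            / [1 - sum_{j=1..k-1} phi_{k-1,j} rho(j)],
  phi_{k,j} = phi_{k-1,j} - phi_{kk} phi_{k-1,k-j},  j = 1..k-1.
Step k = 1:
  phi_11 = rho(1) = -0.2779.
Step k = 2:
  phi_22 = [rho(2) - phi_11 rho(1)] / [1 - phi_11 rho(1)] = [-0.2289 - (-0.2779)(-0.2779)] / [1 - (-0.2779)(-0.2779)]
         = -0.30612841 / 0.92277159 = -0.331749.
  Update: phi_21 = phi_11 - phi_22 phi_11 = -0.2779 - (-0.331749)(-0.2779) = -0.370093.
Step k = 3:
  phi_33 = [rho(3) - phi_21 rho(2) - phi_22 rho(1)] / [1 - phi_21 rho(1) - phi_22 rho(2)]
    numerator   = 0.1055 - (-0.370093)(-0.2289) - (-0.331749)(-0.2779) = -0.07140729
    denominator = 1 - (-0.370093)(-0.2779) - (-0.331749)(-0.2289) = 0.82121384
  phi_33 = -0.07140729 / 0.82121384 = -0.087.
Therefore phi_{33} = -0.0870.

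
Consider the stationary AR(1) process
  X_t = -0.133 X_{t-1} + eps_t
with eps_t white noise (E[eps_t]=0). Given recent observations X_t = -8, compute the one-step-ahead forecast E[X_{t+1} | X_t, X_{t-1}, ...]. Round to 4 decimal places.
E[X_{t+1} \mid \mathcal F_t] = 1.0640

For an AR(p) model X_t = c + sum_i phi_i X_{t-i} + eps_t, the
one-step-ahead conditional mean is
  E[X_{t+1} | X_t, ...] = c + sum_i phi_i X_{t+1-i}.
Substitute known values:
  E[X_{t+1} | ...] = (-0.133) * (-8)
                   = 1.0640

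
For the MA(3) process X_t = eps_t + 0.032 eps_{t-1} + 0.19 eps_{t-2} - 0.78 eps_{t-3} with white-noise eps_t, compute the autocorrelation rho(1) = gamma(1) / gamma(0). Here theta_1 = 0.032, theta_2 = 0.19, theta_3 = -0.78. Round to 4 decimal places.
\rho(1) = -0.0669

For an MA(q) process with theta_0 = 1, the autocovariance is
  gamma(k) = sigma^2 * sum_{i=0..q-k} theta_i * theta_{i+k},
and rho(k) = gamma(k) / gamma(0). Sigma^2 cancels.
  numerator   = (1)*(0.032) + (0.032)*(0.19) + (0.19)*(-0.78) = -0.11012.
  denominator = (1)^2 + (0.032)^2 + (0.19)^2 + (-0.78)^2 = 1.645524.
  rho(1) = -0.11012 / 1.645524 = -0.0669.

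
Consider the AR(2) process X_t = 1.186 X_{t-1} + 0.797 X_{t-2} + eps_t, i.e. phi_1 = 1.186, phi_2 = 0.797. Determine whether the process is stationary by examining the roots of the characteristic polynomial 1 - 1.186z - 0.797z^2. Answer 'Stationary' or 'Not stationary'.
\text{Not stationary}

The AR(p) characteristic polynomial is P(z) = 1 - 1.186z - 0.797z^2.
Stationarity requires all roots to lie outside the unit circle, i.e. |z| > 1 for every root.
Set 1 + (-1.186) z + (-0.797) z^2 = 0, i.e. a z^2 + b z + c = 0 with a = -0.797, b = -1.186, c = 1.
Discriminant D = b^2 - 4ac = (-1.186)^2 - 4*(-0.797)*1 = 1.406596 - (-3.188) = 4.594596.
D >= 0, so the roots are real: z = (-b +/- sqrt(D)) / (2a) = (1.186 +/- 2.143501) / (-1.594).
  z_1 = (1.186 + 2.143501) / (-1.594) = -2.0888,   |z_1| = 2.0888.
  z_2 = (1.186 - 2.143501) / (-1.594) = 0.6007,   |z_2| = 0.6007.
Moduli of all roots: 2.0888, 0.6007.
All moduli strictly greater than 1? No.
Verdict: Not stationary.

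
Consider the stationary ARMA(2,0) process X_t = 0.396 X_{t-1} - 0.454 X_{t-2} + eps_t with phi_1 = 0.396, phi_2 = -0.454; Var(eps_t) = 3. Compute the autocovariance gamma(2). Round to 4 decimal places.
\gamma(2) = -1.4129

Multiply the model equation by X_{t-k} and take expectations. With theta_0 = psi_0 = 1 and psi_j the MA(infinity) weights, this gives
  gamma(k) - sum_i phi_i gamma(k-i) = c_k,
  c_k = sigma^2 * sum_{j=k..q} theta_j psi_{j-k}   (c_k = 0 for k > q),
using gamma(-m) = gamma(m).
Pure AR (q = 0): c_0 = sigma^2 = 3, c_k = 0 for k >= 1.
Equations for k = 0, 1, 2 (AR order 2, c_2 = 0):
  (E0) gamma(0) = phi_1 gamma(1) + phi_2 gamma(2) + c_0
  (E1) gamma(1) = phi_1 gamma(0) + phi_2 gamma(1) + c_1
  (E2) gamma(2) = phi_1 gamma(1) + phi_2 gamma(0)
From (E1): gamma(1) = A gamma(0) + B with
  A = phi_1 / (1 - phi_2) = 0.396 / 1.454 = 0.272352,   B = c_1 / (1 - phi_2) = 0 / 1.454 = 0.
Insert (E2) into (E0): gamma(0) (1 - phi_2^2) = phi_1 (1 + phi_2) gamma(1) + c_0.
  phi_1 (1 + phi_2) = (0.396)(0.546) = 0.216216,   1 - phi_2^2 = 0.793884.
Replace gamma(1) by A gamma(0) + B and collect gamma(0):
  gamma(0) [0.793884 - (0.216216)(0.272352)] = c_0 = 3
  gamma(0) * 0.734997 = 3
  gamma(0) = 3 / 0.734997 = 4.081649.
  gamma(1) = A gamma(0) = (0.272352)(4.081649) = 1.111646.
  gamma(2) = phi_1 gamma(1) + phi_2 gamma(0) = (0.396)(1.111646) + (-0.454)(4.081649) = -1.412857.
Therefore gamma(2) = -1.4129 (to 4 decimal places).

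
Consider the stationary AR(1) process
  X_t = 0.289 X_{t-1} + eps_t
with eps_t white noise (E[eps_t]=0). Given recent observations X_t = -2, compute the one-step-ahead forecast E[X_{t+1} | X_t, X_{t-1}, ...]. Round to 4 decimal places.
E[X_{t+1} \mid \mathcal F_t] = -0.5780

For an AR(p) model X_t = c + sum_i phi_i X_{t-i} + eps_t, the
one-step-ahead conditional mean is
  E[X_{t+1} | X_t, ...] = c + sum_i phi_i X_{t+1-i}.
Substitute known values:
  E[X_{t+1} | ...] = (0.289) * (-2)
                   = -0.5780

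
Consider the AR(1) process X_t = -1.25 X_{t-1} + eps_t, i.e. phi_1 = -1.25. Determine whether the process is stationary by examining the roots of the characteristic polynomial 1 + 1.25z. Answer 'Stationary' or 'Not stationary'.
\text{Not stationary}

The AR(p) characteristic polynomial is P(z) = 1 + 1.25z.
Stationarity requires all roots to lie outside the unit circle, i.e. |z| > 1 for every root.
This is linear in z: 1 + (1.25) z = 0  =>  z = -1/(1.25) = -0.8,  |z| = 0.8.
Moduli of all roots: 0.8000.
All moduli strictly greater than 1? No.
Verdict: Not stationary.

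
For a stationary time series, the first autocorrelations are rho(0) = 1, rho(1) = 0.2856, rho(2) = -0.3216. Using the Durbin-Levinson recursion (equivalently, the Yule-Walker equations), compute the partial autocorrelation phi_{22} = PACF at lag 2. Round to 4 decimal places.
\phi_{22} = -0.4390

The PACF at lag k is phi_{kk}, the last component of the solution
to the Yule-Walker system G_k phi = r_k where
  (G_k)_{ij} = rho(|i - j|), (r_k)_i = rho(i), i,j = 1..k.
Equivalently, Durbin-Levinson gives phi_{kk} iteratively:
  phi_{11} = rho(1)
  phi_{kk} = [rho(k) - sum_{j=1..k-1} phi_{k-1,j} rho(k-j)]
            / [1 - sum_{j=1..k-1} phi_{k-1,j} rho(j)],
  phi_{k,j} = phi_{k-1,j} - phi_{kk} phi_{k-1,k-j},  j = 1..k-1.
Step k = 1:
  phi_11 = rho(1) = 0.2856.
Step k = 2:
  phi_22 = [rho(2) - phi_11 rho(1)] / [1 - phi_11 rho(1)] = [-0.3216 - (0.2856)(0.2856)] / [1 - (0.2856)(0.2856)]
         = -0.40316736 / 0.91843264 = -0.439.
Therefore phi_{22} = -0.4390.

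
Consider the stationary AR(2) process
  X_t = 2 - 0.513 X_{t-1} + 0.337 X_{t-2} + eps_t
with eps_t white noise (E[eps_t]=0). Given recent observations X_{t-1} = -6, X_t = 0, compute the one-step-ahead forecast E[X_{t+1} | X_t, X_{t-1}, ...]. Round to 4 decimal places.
E[X_{t+1} \mid \mathcal F_t] = -0.0220

For an AR(p) model X_t = c + sum_i phi_i X_{t-i} + eps_t, the
one-step-ahead conditional mean is
  E[X_{t+1} | X_t, ...] = c + sum_i phi_i X_{t+1-i}.
Substitute known values:
  E[X_{t+1} | ...] = 2 + (-0.513) * (0) + (0.337) * (-6)
                   = -0.0220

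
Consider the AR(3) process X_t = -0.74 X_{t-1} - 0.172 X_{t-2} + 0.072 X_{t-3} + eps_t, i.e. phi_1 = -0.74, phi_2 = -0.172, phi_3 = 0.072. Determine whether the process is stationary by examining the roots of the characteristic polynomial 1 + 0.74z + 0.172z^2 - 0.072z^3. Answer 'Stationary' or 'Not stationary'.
\text{Stationary}

The AR(p) characteristic polynomial is P(z) = 1 + 0.74z + 0.172z^2 - 0.072z^3.
Stationarity requires all roots to lie outside the unit circle, i.e. |z| > 1 for every root.
Degree 3: look for a simple real root z0 first, then factor out (1 - z/z0) and solve the remaining quadratic.
Testing z0 = 5: P(5) = 1 + (0.74)(5) + (0.172)(5)^2 + (-0.072)(5)^3
  = 1 + (3.7) + (4.3) + (-9) = 0.  So z_0 = 5 is a root, |z_0| = 5.
Divide out the factor (1 - 0.2 z) = (1 - z/z0) (since 1/z0 = 0.2):
  P(z) = (1 - 0.2 z)(1 + (0.94) z + (0.36) z^2)
  [check: z-coef 0.94 - (0.2) = 0.74; z^2-coef 0.36 - (0.2)(0.94) = 0.172; z^3-coef -(0.2)(0.36) = -0.072.]
Remaining roots from the quadratic factor 1 + (0.94) z + (0.36) z^2:
  Set 1 + (0.94) z + (0.36) z^2 = 0, i.e. a z^2 + b z + c = 0 with a = 0.36, b = 0.94, c = 1.
  Discriminant D = b^2 - 4ac = (0.94)^2 - 4*(0.36)*1 = 0.8836 - (1.44) = -0.5564.
  D < 0, so the roots are the complex-conjugate pair z = (-b +/- i sqrt(-D)) / (2a) = -1.3056 +/- 1.036i.
  For a conjugate pair |z|^2 = z * conj(z) = (product of roots) = c/a = 1/(0.36) = 2.777778, so |z| = sqrt(2.777778) = 1.6667 for both roots.
Moduli of all roots: 5.0000, 1.6667, 1.6667.
All moduli strictly greater than 1? Yes.
Verdict: Stationary.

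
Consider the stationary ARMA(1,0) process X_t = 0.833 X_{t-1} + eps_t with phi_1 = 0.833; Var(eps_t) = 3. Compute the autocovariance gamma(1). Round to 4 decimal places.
\gamma(1) = 8.1637

Multiply the model equation by X_{t-k} and take expectations. With theta_0 = psi_0 = 1 and psi_j the MA(infinity) weights, this gives
  gamma(k) - sum_i phi_i gamma(k-i) = c_k,
  c_k = sigma^2 * sum_{j=k..q} theta_j psi_{j-k}   (c_k = 0 for k > q),
using gamma(-m) = gamma(m).
Pure AR (q = 0): c_0 = sigma^2 = 3, c_k = 0 for k >= 1.
Equations for k = 0 and k = 1 (AR order 1):
  gamma(0) = phi_1 gamma(1) + c_0
  gamma(1) = phi_1 gamma(0) + c_1
Substituting the second into the first: gamma(0) (1 - phi_1^2) = c_0 + phi_1 c_1, so
  gamma(0) = c_0 / (1 - phi_1^2) = 3 / (1 - (0.833)^2) = 3 / 0.306111 = 9.800367.
  gamma(1) = phi_1 gamma(0) = (0.833)(9.800367) = 8.163705.
Therefore gamma(1) = 8.1637 (to 4 decimal places).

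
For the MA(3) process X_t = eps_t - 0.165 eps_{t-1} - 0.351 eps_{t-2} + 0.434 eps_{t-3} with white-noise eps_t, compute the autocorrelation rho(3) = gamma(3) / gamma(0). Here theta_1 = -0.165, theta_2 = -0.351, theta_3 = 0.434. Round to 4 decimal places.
\rho(3) = 0.3242

For an MA(q) process with theta_0 = 1, the autocovariance is
  gamma(k) = sigma^2 * sum_{i=0..q-k} theta_i * theta_{i+k},
and rho(k) = gamma(k) / gamma(0). Sigma^2 cancels.
  numerator   = (1)*(0.434) = 0.434.
  denominator = (1)^2 + (-0.165)^2 + (-0.351)^2 + (0.434)^2 = 1.338782.
  rho(3) = 0.434 / 1.338782 = 0.3242.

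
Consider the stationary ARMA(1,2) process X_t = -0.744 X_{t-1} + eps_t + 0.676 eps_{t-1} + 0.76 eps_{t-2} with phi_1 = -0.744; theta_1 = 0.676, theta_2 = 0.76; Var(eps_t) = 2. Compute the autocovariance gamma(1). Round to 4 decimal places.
\gamma(1) = -2.4361

Multiply the model equation by X_{t-k} and take expectations. With theta_0 = psi_0 = 1 and psi_j the MA(infinity) weights, this gives
  gamma(k) - sum_i phi_i gamma(k-i) = c_k,
  c_k = sigma^2 * sum_{j=k..q} theta_j psi_{j-k}   (c_k = 0 for k > q),
using gamma(-m) = gamma(m).
psi-weights needed (psi_j = theta_j + sum_i phi_i psi_{j-i}):
  psi_1 = theta_1 + phi_1 = 0.676 + (-0.744) = -0.068
  psi_2 = theta_2 + phi_1 psi_1 = 0.76 + (-0.744)(-0.068) = 0.810592
Right-hand sides:
  c_0 = sigma^2 (1 + theta_1 psi_1 + theta_2 psi_2) = 2 * (1 + (0.676)(-0.068) + (0.76)(0.810592)) = 2 * 1.570082 = 3.140164
  c_1 = sigma^2 (theta_1 + theta_2 psi_1) = 2 * (0.676 + (0.76)(-0.068)) = 1.24864
  c_2 = sigma^2 theta_2 = 2 * (0.76) = 1.52
Equations for k = 0 and k = 1 (AR order 1):
  gamma(0) = phi_1 gamma(1) + c_0
  gamma(1) = phi_1 gamma(0) + c_1
Substituting the second into the first: gamma(0) (1 - phi_1^2) = c_0 + phi_1 c_1, so
  gamma(0) = (c_0 + phi_1 c_1) / (1 - phi_1^2) = (3.140164 + (-0.744)(1.24864)) / (1 - (-0.744)^2) = 2.211176 / 0.446464 = 4.95264.
  gamma(1) = phi_1 gamma(0) + c_1 = (-0.744)(4.95264) + (1.24864) = -2.436125.
Therefore gamma(1) = -2.4361 (to 4 decimal places).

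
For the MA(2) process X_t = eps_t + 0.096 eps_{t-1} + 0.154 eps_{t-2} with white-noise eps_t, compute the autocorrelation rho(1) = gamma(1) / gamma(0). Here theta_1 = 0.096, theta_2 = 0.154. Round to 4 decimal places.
\rho(1) = 0.1073

For an MA(q) process with theta_0 = 1, the autocovariance is
  gamma(k) = sigma^2 * sum_{i=0..q-k} theta_i * theta_{i+k},
and rho(k) = gamma(k) / gamma(0). Sigma^2 cancels.
  numerator   = (1)*(0.096) + (0.096)*(0.154) = 0.110784.
  denominator = (1)^2 + (0.096)^2 + (0.154)^2 = 1.032932.
  rho(1) = 0.110784 / 1.032932 = 0.1073.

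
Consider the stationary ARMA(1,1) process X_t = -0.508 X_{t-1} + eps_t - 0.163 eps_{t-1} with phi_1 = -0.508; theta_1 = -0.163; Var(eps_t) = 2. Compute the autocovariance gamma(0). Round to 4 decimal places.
\gamma(0) = 3.2137

Multiply the model equation by X_{t-k} and take expectations. With theta_0 = psi_0 = 1 and psi_j the MA(infinity) weights, this gives
  gamma(k) - sum_i phi_i gamma(k-i) = c_k,
  c_k = sigma^2 * sum_{j=k..q} theta_j psi_{j-k}   (c_k = 0 for k > q),
using gamma(-m) = gamma(m).
psi-weights needed (psi_j = theta_j + sum_i phi_i psi_{j-i}):
  psi_1 = theta_1 + phi_1 = -0.163 + (-0.508) = -0.671
Right-hand sides:
  c_0 = sigma^2 (1 + theta_1 psi_1) = 2 * (1 + (-0.163)(-0.671)) = 2 * 1.109373 = 2.218746
  c_1 = sigma^2 theta_1 = 2 * (-0.163) = -0.326
  c_2 = 0
Equations for k = 0 and k = 1 (AR order 1):
  gamma(0) = phi_1 gamma(1) + c_0
  gamma(1) = phi_1 gamma(0) + c_1
Substituting the second into the first: gamma(0) (1 - phi_1^2) = c_0 + phi_1 c_1, so
  gamma(0) = (c_0 + phi_1 c_1) / (1 - phi_1^2) = (2.218746 + (-0.508)(-0.326)) / (1 - (-0.508)^2) = 2.384354 / 0.741936 = 3.213692.
Therefore gamma(0) = 3.2137 (to 4 decimal places).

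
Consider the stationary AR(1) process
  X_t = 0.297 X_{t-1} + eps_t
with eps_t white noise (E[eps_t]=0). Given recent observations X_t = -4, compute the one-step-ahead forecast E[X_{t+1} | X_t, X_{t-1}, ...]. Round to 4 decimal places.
E[X_{t+1} \mid \mathcal F_t] = -1.1880

For an AR(p) model X_t = c + sum_i phi_i X_{t-i} + eps_t, the
one-step-ahead conditional mean is
  E[X_{t+1} | X_t, ...] = c + sum_i phi_i X_{t+1-i}.
Substitute known values:
  E[X_{t+1} | ...] = (0.297) * (-4)
                   = -1.1880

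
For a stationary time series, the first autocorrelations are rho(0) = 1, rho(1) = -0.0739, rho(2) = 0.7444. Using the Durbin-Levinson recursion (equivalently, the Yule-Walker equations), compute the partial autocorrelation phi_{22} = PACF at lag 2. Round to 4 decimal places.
\phi_{22} = 0.7430

The PACF at lag k is phi_{kk}, the last component of the solution
to the Yule-Walker system G_k phi = r_k where
  (G_k)_{ij} = rho(|i - j|), (r_k)_i = rho(i), i,j = 1..k.
Equivalently, Durbin-Levinson gives phi_{kk} iteratively:
  phi_{11} = rho(1)
  phi_{kk} = [rho(k) - sum_{j=1..k-1} phi_{k-1,j} rho(k-j)]
            / [1 - sum_{j=1..k-1} phi_{k-1,j} rho(j)],
  phi_{k,j} = phi_{k-1,j} - phi_{kk} phi_{k-1,k-j},  j = 1..k-1.
Step k = 1:
  phi_11 = rho(1) = -0.0739.
Step k = 2:
  phi_22 = [rho(2) - phi_11 rho(1)] / [1 - phi_11 rho(1)] = [0.7444 - (-0.0739)(-0.0739)] / [1 - (-0.0739)(-0.0739)]
         = 0.73893879 / 0.99453879 = 0.743.
Therefore phi_{22} = 0.7430.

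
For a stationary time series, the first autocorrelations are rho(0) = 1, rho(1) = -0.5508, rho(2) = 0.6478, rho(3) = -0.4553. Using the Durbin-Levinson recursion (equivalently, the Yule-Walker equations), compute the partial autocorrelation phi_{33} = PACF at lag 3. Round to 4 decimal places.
\phi_{33} = -0.0049

The PACF at lag k is phi_{kk}, the last component of the solution
to the Yule-Walker system G_k phi = r_k where
  (G_k)_{ij} = rho(|i - j|), (r_k)_i = rho(i), i,j = 1..k.
Equivalently, Durbin-Levinson gives phi_{kk} iteratively:
  phi_{11} = rho(1)
  phi_{kk} = [rho(k) - sum_{j=1..k-1} phi_{k-1,j} rho(k-j)]
            / [1 - sum_{j=1..k-1} phi_{k-1,j} rho(j)],
  phi_{k,j} = phi_{k-1,j} - phi_{kk} phi_{k-1,k-j},  j = 1..k-1.
Step k = 1:
  phi_11 = rho(1) = -0.5508.
Step k = 2:
  phi_22 = [rho(2) - phi_11 rho(1)] / [1 - phi_11 rho(1)] = [0.6478 - (-0.5508)(-0.5508)] / [1 - (-0.5508)(-0.5508)]
         = 0.34441936 / 0.69661936 = 0.494415.
  Update: phi_21 = phi_11 - phi_22 phi_11 = -0.5508 - (0.494415)(-0.5508) = -0.278476.
Step k = 3:
  phi_33 = [rho(3) - phi_21 rho(2) - phi_22 rho(1)] / [1 - phi_21 rho(1) - phi_22 rho(2)]
    numerator   = -0.4553 - (-0.278476)(0.6478) - (0.494415)(-0.5508) = -0.00257924
    denominator = 1 - (-0.278476)(-0.5508) - (0.494415)(0.6478) = 0.52633311
  phi_33 = -0.00257924 / 0.52633311 = -0.0049.
Therefore phi_{33} = -0.0049.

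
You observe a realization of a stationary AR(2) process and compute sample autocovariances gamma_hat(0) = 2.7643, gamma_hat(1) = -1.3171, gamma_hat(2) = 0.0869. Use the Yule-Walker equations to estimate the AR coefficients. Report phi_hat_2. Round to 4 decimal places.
\hat\phi_{2} = -0.2530

The Yule-Walker equations for an AR(p) process read, in matrix form,
  Gamma_p phi = r_p,   with   (Gamma_p)_{ij} = gamma(|i - j|),
                       (r_p)_i = gamma(i),   i,j = 1..p.
Substitute the sample gammas (Toeplitz matrix and right-hand side of size 2):
  Gamma_p = [[2.7643, -1.3171], [-1.3171, 2.7643]]
  r_p     = [-1.3171, 0.0869]
Written out:
  2.7643 phi_1 - 1.3171 phi_2 = -1.3171
  -1.3171 phi_1 + 2.7643 phi_2 = 0.0869
Solve by Cramer's rule:
  det = gamma(0)^2 - gamma(1)^2 = (2.7643)^2 - (-1.3171)^2 = 7.64135449 - 1.73475241 = 5.90660208
  phi_hat_1 = [gamma(1) gamma(0) - gamma(1) gamma(2)] / det = [(-1.3171)(2.7643) - (-1.3171)(0.0869)] / 5.90660208 = -3.52640354 / 5.90660208 = -0.597
  phi_hat_2 = [gamma(0) gamma(2) - gamma(1)^2] / det = [(2.7643)(0.0869) - (-1.3171)^2] / 5.90660208 = -1.49453474 / 5.90660208 = -0.253
So phi_hat = [-0.5970, -0.2530].
Therefore phi_hat_2 = -0.2530.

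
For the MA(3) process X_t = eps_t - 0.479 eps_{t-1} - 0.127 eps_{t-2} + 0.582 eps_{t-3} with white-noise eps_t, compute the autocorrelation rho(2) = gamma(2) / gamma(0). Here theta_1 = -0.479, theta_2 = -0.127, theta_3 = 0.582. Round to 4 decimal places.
\rho(2) = -0.2561

For an MA(q) process with theta_0 = 1, the autocovariance is
  gamma(k) = sigma^2 * sum_{i=0..q-k} theta_i * theta_{i+k},
and rho(k) = gamma(k) / gamma(0). Sigma^2 cancels.
  numerator   = (1)*(-0.127) + (-0.479)*(0.582) = -0.405778.
  denominator = (1)^2 + (-0.479)^2 + (-0.127)^2 + (0.582)^2 = 1.584294.
  rho(2) = -0.405778 / 1.584294 = -0.2561.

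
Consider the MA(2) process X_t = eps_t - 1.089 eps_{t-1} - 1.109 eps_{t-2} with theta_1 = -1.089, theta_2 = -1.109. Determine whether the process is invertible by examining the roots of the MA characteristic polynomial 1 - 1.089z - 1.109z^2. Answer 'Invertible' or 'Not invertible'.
\text{Not invertible}

The MA(q) characteristic polynomial is P(z) = 1 - 1.089z - 1.109z^2.
Invertibility requires all roots to lie outside the unit circle, i.e. |z| > 1 for every root.
Set 1 + (-1.089) z + (-1.109) z^2 = 0, i.e. a z^2 + b z + c = 0 with a = -1.109, b = -1.089, c = 1.
Discriminant D = b^2 - 4ac = (-1.089)^2 - 4*(-1.109)*1 = 1.185921 - (-4.436) = 5.621921.
D >= 0, so the roots are real: z = (-b +/- sqrt(D)) / (2a) = (1.089 +/- 2.371059) / (-2.218).
  z_1 = (1.089 + 2.371059) / (-2.218) = -1.56,   |z_1| = 1.56.
  z_2 = (1.089 - 2.371059) / (-2.218) = 0.578,   |z_2| = 0.578.
Moduli of all roots: 1.5600, 0.5780.
All moduli strictly greater than 1? No.
Verdict: Not invertible.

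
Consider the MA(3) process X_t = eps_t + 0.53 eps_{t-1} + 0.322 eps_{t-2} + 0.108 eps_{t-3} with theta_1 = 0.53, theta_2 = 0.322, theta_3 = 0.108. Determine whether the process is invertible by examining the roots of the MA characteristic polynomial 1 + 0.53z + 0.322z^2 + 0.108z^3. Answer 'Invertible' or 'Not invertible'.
\text{Invertible}

The MA(q) characteristic polynomial is P(z) = 1 + 0.53z + 0.322z^2 + 0.108z^3.
Invertibility requires all roots to lie outside the unit circle, i.e. |z| > 1 for every root.
Degree 3: look for a simple real root z0 first, then factor out (1 - z/z0) and solve the remaining quadratic.
Testing z0 = -2.5: P(-2.5) = 1 + (0.53)(-2.5) + (0.322)(-2.5)^2 + (0.108)(-2.5)^3
  = 1 + (-1.325) + (2.0125) + (-1.6875) = 0.  So z_0 = -2.5 is a root, |z_0| = 2.5.
Divide out the factor (1 + 0.4 z) = (1 - z/z0) (since 1/z0 = -0.4):
  P(z) = (1 + 0.4 z)(1 + (0.13) z + (0.27) z^2)
  [check: z-coef 0.13 - (-0.4) = 0.53; z^2-coef 0.27 - (-0.4)(0.13) = 0.322; z^3-coef -(-0.4)(0.27) = 0.108.]
Remaining roots from the quadratic factor 1 + (0.13) z + (0.27) z^2:
  Set 1 + (0.13) z + (0.27) z^2 = 0, i.e. a z^2 + b z + c = 0 with a = 0.27, b = 0.13, c = 1.
  Discriminant D = b^2 - 4ac = (0.13)^2 - 4*(0.27)*1 = 0.0169 - (1.08) = -1.0631.
  D < 0, so the roots are the complex-conjugate pair z = (-b +/- i sqrt(-D)) / (2a) = -0.2407 +/- 1.9094i.
  For a conjugate pair |z|^2 = z * conj(z) = (product of roots) = c/a = 1/(0.27) = 3.703704, so |z| = sqrt(3.703704) = 1.9245 for both roots.
Moduli of all roots: 2.5000, 1.9245, 1.9245.
All moduli strictly greater than 1? Yes.
Verdict: Invertible.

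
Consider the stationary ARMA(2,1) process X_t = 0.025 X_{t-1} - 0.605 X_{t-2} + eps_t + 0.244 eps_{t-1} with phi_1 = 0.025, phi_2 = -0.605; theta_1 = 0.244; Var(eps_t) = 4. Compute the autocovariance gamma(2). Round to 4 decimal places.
\gamma(2) = -4.0566

Multiply the model equation by X_{t-k} and take expectations. With theta_0 = psi_0 = 1 and psi_j the MA(infinity) weights, this gives
  gamma(k) - sum_i phi_i gamma(k-i) = c_k,
  c_k = sigma^2 * sum_{j=k..q} theta_j psi_{j-k}   (c_k = 0 for k > q),
using gamma(-m) = gamma(m).
psi-weights needed (psi_j = theta_j + sum_i phi_i psi_{j-i}):
  psi_1 = theta_1 + phi_1 = 0.244 + (0.025) = 0.269
Right-hand sides:
  c_0 = sigma^2 (1 + theta_1 psi_1) = 4 * (1 + (0.244)(0.269)) = 4 * 1.065636 = 4.262544
  c_1 = sigma^2 theta_1 = 4 * (0.244) = 0.976
  c_2 = 0
Equations for k = 0, 1, 2 (AR order 2, c_2 = 0):
  (E0) gamma(0) = phi_1 gamma(1) + phi_2 gamma(2) + c_0
  (E1) gamma(1) = phi_1 gamma(0) + phi_2 gamma(1) + c_1
  (E2) gamma(2) = phi_1 gamma(1) + phi_2 gamma(0)
From (E1): gamma(1) = A gamma(0) + B with
  A = phi_1 / (1 - phi_2) = 0.025 / 1.605 = 0.015576,   B = c_1 / (1 - phi_2) = 0.976 / 1.605 = 0.6081.
Insert (E2) into (E0): gamma(0) (1 - phi_2^2) = phi_1 (1 + phi_2) gamma(1) + c_0.
  phi_1 (1 + phi_2) = (0.025)(0.395) = 0.009875,   1 - phi_2^2 = 0.633975.
Replace gamma(1) by A gamma(0) + B and collect gamma(0):
  gamma(0) [0.633975 - (0.009875)(0.015576)] = (0.009875)(0.6081) + 4.262544
  gamma(0) * 0.633821 = 4.268549
  gamma(0) = 4.268549 / 0.633821 = 6.734627.
  gamma(1) = A gamma(0) + B = (0.015576)(6.734627) + (0.6081) = 0.713.
  gamma(2) = phi_1 gamma(1) + phi_2 gamma(0) = (0.025)(0.713) + (-0.605)(6.734627) = -4.056624.
Therefore gamma(2) = -4.0566 (to 4 decimal places).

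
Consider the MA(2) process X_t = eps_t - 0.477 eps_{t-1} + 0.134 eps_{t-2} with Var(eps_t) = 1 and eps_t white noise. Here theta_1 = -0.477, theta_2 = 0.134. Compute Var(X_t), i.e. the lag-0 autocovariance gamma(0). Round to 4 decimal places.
\gamma(0) = 1.2455

For an MA(q) process X_t = eps_t + sum_i theta_i eps_{t-i} with
Var(eps_t) = sigma^2, the variance is
  gamma(0) = sigma^2 * (1 + sum_i theta_i^2).
  sum_i theta_i^2 = (-0.477)^2 + (0.134)^2 = 0.227529 + 0.017956 = 0.245485.
  gamma(0) = 1 * (1 + 0.245485) = 1 * 1.245485 = 1.245485, which rounds to 1.2455.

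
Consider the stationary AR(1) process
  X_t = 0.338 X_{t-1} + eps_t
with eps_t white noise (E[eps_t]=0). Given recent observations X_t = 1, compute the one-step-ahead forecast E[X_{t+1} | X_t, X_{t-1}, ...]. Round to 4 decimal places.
E[X_{t+1} \mid \mathcal F_t] = 0.3380

For an AR(p) model X_t = c + sum_i phi_i X_{t-i} + eps_t, the
one-step-ahead conditional mean is
  E[X_{t+1} | X_t, ...] = c + sum_i phi_i X_{t+1-i}.
Substitute known values:
  E[X_{t+1} | ...] = (0.338) * (1)
                   = 0.3380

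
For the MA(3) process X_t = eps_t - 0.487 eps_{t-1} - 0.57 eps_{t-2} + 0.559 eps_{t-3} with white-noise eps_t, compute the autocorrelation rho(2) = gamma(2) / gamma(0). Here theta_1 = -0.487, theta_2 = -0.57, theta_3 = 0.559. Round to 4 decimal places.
\rho(2) = -0.4493

For an MA(q) process with theta_0 = 1, the autocovariance is
  gamma(k) = sigma^2 * sum_{i=0..q-k} theta_i * theta_{i+k},
and rho(k) = gamma(k) / gamma(0). Sigma^2 cancels.
  numerator   = (1)*(-0.57) + (-0.487)*(0.559) = -0.842233.
  denominator = (1)^2 + (-0.487)^2 + (-0.57)^2 + (0.559)^2 = 1.87455.
  rho(2) = -0.842233 / 1.87455 = -0.4493.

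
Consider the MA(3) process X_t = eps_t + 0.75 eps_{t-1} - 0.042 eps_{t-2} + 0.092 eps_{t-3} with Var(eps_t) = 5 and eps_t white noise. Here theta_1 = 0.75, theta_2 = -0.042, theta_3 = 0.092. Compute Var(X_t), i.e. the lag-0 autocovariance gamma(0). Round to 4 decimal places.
\gamma(0) = 7.8636

For an MA(q) process X_t = eps_t + sum_i theta_i eps_{t-i} with
Var(eps_t) = sigma^2, the variance is
  gamma(0) = sigma^2 * (1 + sum_i theta_i^2).
  sum_i theta_i^2 = (0.75)^2 + (-0.042)^2 + (0.092)^2 = 0.5625 + 0.001764 + 0.008464 = 0.572728.
  gamma(0) = 5 * (1 + 0.572728) = 5 * 1.572728 = 7.86364, which rounds to 7.8636.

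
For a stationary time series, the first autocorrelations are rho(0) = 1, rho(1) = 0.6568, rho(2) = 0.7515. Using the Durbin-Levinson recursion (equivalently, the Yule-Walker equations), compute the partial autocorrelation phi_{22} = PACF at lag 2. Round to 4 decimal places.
\phi_{22} = 0.5630

The PACF at lag k is phi_{kk}, the last component of the solution
to the Yule-Walker system G_k phi = r_k where
  (G_k)_{ij} = rho(|i - j|), (r_k)_i = rho(i), i,j = 1..k.
Equivalently, Durbin-Levinson gives phi_{kk} iteratively:
  phi_{11} = rho(1)
  phi_{kk} = [rho(k) - sum_{j=1..k-1} phi_{k-1,j} rho(k-j)]
            / [1 - sum_{j=1..k-1} phi_{k-1,j} rho(j)],
  phi_{k,j} = phi_{k-1,j} - phi_{kk} phi_{k-1,k-j},  j = 1..k-1.
Step k = 1:
  phi_11 = rho(1) = 0.6568.
Step k = 2:
  phi_22 = [rho(2) - phi_11 rho(1)] / [1 - phi_11 rho(1)] = [0.7515 - (0.6568)(0.6568)] / [1 - (0.6568)(0.6568)]
         = 0.32011376 / 0.56861376 = 0.563.
Therefore phi_{22} = 0.5630.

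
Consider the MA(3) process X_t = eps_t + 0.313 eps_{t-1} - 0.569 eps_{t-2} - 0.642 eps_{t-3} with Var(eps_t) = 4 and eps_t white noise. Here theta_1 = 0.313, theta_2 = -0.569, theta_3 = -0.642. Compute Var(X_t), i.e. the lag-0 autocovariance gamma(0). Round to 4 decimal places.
\gamma(0) = 7.3356

For an MA(q) process X_t = eps_t + sum_i theta_i eps_{t-i} with
Var(eps_t) = sigma^2, the variance is
  gamma(0) = sigma^2 * (1 + sum_i theta_i^2).
  sum_i theta_i^2 = (0.313)^2 + (-0.569)^2 + (-0.642)^2 = 0.097969 + 0.323761 + 0.412164 = 0.833894.
  gamma(0) = 4 * (1 + 0.833894) = 4 * 1.833894 = 7.335576, which rounds to 7.3356.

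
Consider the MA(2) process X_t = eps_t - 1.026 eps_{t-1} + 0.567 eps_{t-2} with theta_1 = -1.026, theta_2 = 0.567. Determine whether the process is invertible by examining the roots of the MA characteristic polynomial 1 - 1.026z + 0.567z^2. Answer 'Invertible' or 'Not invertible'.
\text{Invertible}

The MA(q) characteristic polynomial is P(z) = 1 - 1.026z + 0.567z^2.
Invertibility requires all roots to lie outside the unit circle, i.e. |z| > 1 for every root.
Set 1 + (-1.026) z + (0.567) z^2 = 0, i.e. a z^2 + b z + c = 0 with a = 0.567, b = -1.026, c = 1.
Discriminant D = b^2 - 4ac = (-1.026)^2 - 4*(0.567)*1 = 1.052676 - (2.268) = -1.215324.
D < 0, so the roots are the complex-conjugate pair z = (-b +/- i sqrt(-D)) / (2a) = 0.9048 +/- 0.9721i.
For a conjugate pair |z|^2 = z * conj(z) = (product of roots) = c/a = 1/(0.567) = 1.763668, so |z| = sqrt(1.763668) = 1.328 for both roots.
Moduli of all roots: 1.3280, 1.3280.
All moduli strictly greater than 1? Yes.
Verdict: Invertible.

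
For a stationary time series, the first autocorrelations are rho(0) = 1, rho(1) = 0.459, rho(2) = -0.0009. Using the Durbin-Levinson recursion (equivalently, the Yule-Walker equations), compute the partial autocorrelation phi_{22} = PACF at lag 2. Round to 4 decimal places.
\phi_{22} = -0.2681

The PACF at lag k is phi_{kk}, the last component of the solution
to the Yule-Walker system G_k phi = r_k where
  (G_k)_{ij} = rho(|i - j|), (r_k)_i = rho(i), i,j = 1..k.
Equivalently, Durbin-Levinson gives phi_{kk} iteratively:
  phi_{11} = rho(1)
  phi_{kk} = [rho(k) - sum_{j=1..k-1} phi_{k-1,j} rho(k-j)]
            / [1 - sum_{j=1..k-1} phi_{k-1,j} rho(j)],
  phi_{k,j} = phi_{k-1,j} - phi_{kk} phi_{k-1,k-j},  j = 1..k-1.
Step k = 1:
  phi_11 = rho(1) = 0.459.
Step k = 2:
  phi_22 = [rho(2) - phi_11 rho(1)] / [1 - phi_11 rho(1)] = [-0.0009 - (0.459)(0.459)] / [1 - (0.459)(0.459)]
         = -0.211581 / 0.789319 = -0.2681.
Therefore phi_{22} = -0.2681.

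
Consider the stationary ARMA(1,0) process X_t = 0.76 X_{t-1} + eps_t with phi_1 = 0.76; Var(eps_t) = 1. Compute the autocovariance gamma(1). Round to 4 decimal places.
\gamma(1) = 1.7992

Multiply the model equation by X_{t-k} and take expectations. With theta_0 = psi_0 = 1 and psi_j the MA(infinity) weights, this gives
  gamma(k) - sum_i phi_i gamma(k-i) = c_k,
  c_k = sigma^2 * sum_{j=k..q} theta_j psi_{j-k}   (c_k = 0 for k > q),
using gamma(-m) = gamma(m).
Pure AR (q = 0): c_0 = sigma^2 = 1, c_k = 0 for k >= 1.
Equations for k = 0 and k = 1 (AR order 1):
  gamma(0) = phi_1 gamma(1) + c_0
  gamma(1) = phi_1 gamma(0) + c_1
Substituting the second into the first: gamma(0) (1 - phi_1^2) = c_0 + phi_1 c_1, so
  gamma(0) = c_0 / (1 - phi_1^2) = 1 / (1 - (0.76)^2) = 1 / 0.4224 = 2.367424.
  gamma(1) = phi_1 gamma(0) = (0.76)(2.367424) = 1.799242.
Therefore gamma(1) = 1.7992 (to 4 decimal places).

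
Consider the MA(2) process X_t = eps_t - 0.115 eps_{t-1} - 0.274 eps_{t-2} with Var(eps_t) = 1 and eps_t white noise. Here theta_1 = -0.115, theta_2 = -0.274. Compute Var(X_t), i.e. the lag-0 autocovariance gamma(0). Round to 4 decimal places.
\gamma(0) = 1.0883

For an MA(q) process X_t = eps_t + sum_i theta_i eps_{t-i} with
Var(eps_t) = sigma^2, the variance is
  gamma(0) = sigma^2 * (1 + sum_i theta_i^2).
  sum_i theta_i^2 = (-0.115)^2 + (-0.274)^2 = 0.013225 + 0.075076 = 0.088301.
  gamma(0) = 1 * (1 + 0.088301) = 1 * 1.088301 = 1.088301, which rounds to 1.0883.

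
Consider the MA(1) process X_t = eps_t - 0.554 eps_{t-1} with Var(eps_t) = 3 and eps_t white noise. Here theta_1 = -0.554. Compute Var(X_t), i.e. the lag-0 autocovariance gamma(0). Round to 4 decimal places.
\gamma(0) = 3.9207

For an MA(q) process X_t = eps_t + sum_i theta_i eps_{t-i} with
Var(eps_t) = sigma^2, the variance is
  gamma(0) = sigma^2 * (1 + sum_i theta_i^2).
  sum_i theta_i^2 = (-0.554)^2 = 0.306916.
  gamma(0) = 3 * (1 + 0.306916) = 3 * 1.306916 = 3.920748, which rounds to 3.9207.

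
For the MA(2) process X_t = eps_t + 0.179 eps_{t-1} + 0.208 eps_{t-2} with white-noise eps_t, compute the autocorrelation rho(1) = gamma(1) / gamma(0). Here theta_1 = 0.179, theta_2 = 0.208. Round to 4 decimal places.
\rho(1) = 0.2011

For an MA(q) process with theta_0 = 1, the autocovariance is
  gamma(k) = sigma^2 * sum_{i=0..q-k} theta_i * theta_{i+k},
and rho(k) = gamma(k) / gamma(0). Sigma^2 cancels.
  numerator   = (1)*(0.179) + (0.179)*(0.208) = 0.216232.
  denominator = (1)^2 + (0.179)^2 + (0.208)^2 = 1.075305.
  rho(1) = 0.216232 / 1.075305 = 0.2011.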